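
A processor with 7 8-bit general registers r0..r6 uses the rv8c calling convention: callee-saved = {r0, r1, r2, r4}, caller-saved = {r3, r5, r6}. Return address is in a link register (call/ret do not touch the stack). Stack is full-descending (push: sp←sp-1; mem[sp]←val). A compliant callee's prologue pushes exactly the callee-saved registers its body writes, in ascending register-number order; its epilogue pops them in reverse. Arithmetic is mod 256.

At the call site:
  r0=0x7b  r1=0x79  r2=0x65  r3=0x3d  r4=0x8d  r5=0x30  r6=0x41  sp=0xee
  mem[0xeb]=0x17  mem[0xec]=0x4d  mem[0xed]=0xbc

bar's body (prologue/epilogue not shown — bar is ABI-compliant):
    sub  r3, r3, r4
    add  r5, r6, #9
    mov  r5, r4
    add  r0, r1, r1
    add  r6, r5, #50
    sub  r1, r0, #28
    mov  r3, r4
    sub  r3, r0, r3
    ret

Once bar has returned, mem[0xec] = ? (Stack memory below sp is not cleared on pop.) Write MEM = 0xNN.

prologue: push r0 -> mem[0xed]=0x7b, sp=0xed
prologue: push r1 -> mem[0xec]=0x79, sp=0xec
body[0] sub  r3, r3, r4 -> r3=0xb0
body[1] add  r5, r6, #9 -> r5=0x4a
body[2] mov  r5, r4 -> r5=0x8d
body[3] add  r0, r1, r1 -> r0=0xf2
body[4] add  r6, r5, #50 -> r6=0xbf
body[5] sub  r1, r0, #28 -> r1=0xd6
body[6] mov  r3, r4 -> r3=0x8d
body[7] sub  r3, r0, r3 -> r3=0x65
epilogue: pop r1=0x79, sp=0xed
epilogue: pop r0=0x7b, sp=0xee
prologue pushed ['r0', 'r1'] at ['0xed', '0xec']

MEM = 0x79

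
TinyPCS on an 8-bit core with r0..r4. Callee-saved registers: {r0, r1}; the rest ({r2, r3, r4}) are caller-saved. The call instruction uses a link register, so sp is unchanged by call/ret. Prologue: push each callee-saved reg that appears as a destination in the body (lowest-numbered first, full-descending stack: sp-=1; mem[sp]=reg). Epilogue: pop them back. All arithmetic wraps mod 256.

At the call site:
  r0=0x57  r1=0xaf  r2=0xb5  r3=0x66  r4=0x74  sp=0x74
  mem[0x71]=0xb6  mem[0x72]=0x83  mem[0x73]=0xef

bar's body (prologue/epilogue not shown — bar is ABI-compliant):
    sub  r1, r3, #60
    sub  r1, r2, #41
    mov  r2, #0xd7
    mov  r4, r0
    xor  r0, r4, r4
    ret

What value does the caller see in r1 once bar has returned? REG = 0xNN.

REG = 0xaf

prologue: push r0 → mem[0x73]=0x57, sp=0x73
prologue: push r1 → mem[0x72]=0xaf, sp=0x72
body[0] sub  r1, r3, #60 → r1=0x2a
body[1] sub  r1, r2, #41 → r1=0x8c
body[2] mov  r2, #0xd7 → r2=0xd7
body[3] mov  r4, r0 → r4=0x57
body[4] xor  r0, r4, r4 → r0=0x00
epilogue: pop r1=0xaf, sp=0x73
epilogue: pop r0=0x57, sp=0x74
r1 is callee-saved → restored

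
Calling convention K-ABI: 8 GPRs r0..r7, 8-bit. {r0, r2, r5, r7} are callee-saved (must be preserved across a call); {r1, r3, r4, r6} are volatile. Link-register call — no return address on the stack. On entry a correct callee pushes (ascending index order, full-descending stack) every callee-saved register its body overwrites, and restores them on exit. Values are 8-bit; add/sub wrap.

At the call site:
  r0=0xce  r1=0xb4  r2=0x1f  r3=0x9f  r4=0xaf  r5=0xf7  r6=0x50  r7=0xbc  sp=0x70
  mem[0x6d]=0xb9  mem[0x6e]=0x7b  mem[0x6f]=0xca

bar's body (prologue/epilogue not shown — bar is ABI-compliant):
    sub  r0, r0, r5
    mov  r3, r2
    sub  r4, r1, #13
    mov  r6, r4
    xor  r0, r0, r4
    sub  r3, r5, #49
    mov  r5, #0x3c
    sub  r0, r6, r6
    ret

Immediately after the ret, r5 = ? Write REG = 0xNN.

REG = 0xf7

prologue: push r0 -> mem[0x6f]=0xce, sp=0x6f
prologue: push r5 -> mem[0x6e]=0xf7, sp=0x6e
body[0] sub  r0, r0, r5 -> r0=0xd7
body[1] mov  r3, r2 -> r3=0x1f
body[2] sub  r4, r1, #13 -> r4=0xa7
body[3] mov  r6, r4 -> r6=0xa7
body[4] xor  r0, r0, r4 -> r0=0x70
body[5] sub  r3, r5, #49 -> r3=0xc6
body[6] mov  r5, #0x3c -> r5=0x3c
body[7] sub  r0, r6, r6 -> r0=0x00
epilogue: pop r5=0xf7, sp=0x6f
epilogue: pop r0=0xce, sp=0x70
r5 is callee-saved -> restored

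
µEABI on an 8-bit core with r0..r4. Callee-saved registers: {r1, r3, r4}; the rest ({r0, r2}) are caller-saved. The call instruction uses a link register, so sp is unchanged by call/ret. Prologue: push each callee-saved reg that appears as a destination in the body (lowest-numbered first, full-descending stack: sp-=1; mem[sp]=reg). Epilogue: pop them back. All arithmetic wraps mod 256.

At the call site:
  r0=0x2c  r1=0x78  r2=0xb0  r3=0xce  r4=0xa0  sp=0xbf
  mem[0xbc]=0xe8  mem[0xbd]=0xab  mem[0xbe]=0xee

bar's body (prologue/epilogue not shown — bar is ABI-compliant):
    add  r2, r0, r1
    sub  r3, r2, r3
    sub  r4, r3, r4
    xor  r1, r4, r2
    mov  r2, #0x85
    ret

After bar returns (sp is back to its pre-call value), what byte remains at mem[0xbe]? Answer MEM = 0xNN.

MEM = 0x78

prologue: push r1 -> mem[0xbe]=0x78, sp=0xbe
prologue: push r3 -> mem[0xbd]=0xce, sp=0xbd
prologue: push r4 -> mem[0xbc]=0xa0, sp=0xbc
body[0] add  r2, r0, r1 -> r2=0xa4
body[1] sub  r3, r2, r3 -> r3=0xd6
body[2] sub  r4, r3, r4 -> r4=0x36
body[3] xor  r1, r4, r2 -> r1=0x92
body[4] mov  r2, #0x85 -> r2=0x85
epilogue: pop r4=0xa0, sp=0xbd
epilogue: pop r3=0xce, sp=0xbe
epilogue: pop r1=0x78, sp=0xbf
prologue pushed ['r1', 'r3', 'r4'] at ['0xbe', '0xbd', '0xbc']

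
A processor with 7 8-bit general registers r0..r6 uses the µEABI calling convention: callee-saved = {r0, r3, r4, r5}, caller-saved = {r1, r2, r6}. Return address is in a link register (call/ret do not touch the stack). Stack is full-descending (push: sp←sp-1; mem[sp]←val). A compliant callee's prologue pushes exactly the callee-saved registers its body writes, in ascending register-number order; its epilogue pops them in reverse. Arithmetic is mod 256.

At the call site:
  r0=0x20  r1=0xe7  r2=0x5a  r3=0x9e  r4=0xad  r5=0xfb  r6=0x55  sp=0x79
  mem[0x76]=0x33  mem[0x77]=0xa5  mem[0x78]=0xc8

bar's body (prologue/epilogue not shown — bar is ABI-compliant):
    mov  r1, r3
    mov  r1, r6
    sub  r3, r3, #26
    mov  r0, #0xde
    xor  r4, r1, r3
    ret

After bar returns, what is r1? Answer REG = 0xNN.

prologue: push r0 -> mem[0x78]=0x20, sp=0x78
prologue: push r3 -> mem[0x77]=0x9e, sp=0x77
prologue: push r4 -> mem[0x76]=0xad, sp=0x76
body[0] mov  r1, r3 -> r1=0x9e
body[1] mov  r1, r6 -> r1=0x55
body[2] sub  r3, r3, #26 -> r3=0x84
body[3] mov  r0, #0xde -> r0=0xde
body[4] xor  r4, r1, r3 -> r4=0xd1
epilogue: pop r4=0xad, sp=0x77
epilogue: pop r3=0x9e, sp=0x78
epilogue: pop r0=0x20, sp=0x79
r1 is caller-saved -> body value

REG = 0x55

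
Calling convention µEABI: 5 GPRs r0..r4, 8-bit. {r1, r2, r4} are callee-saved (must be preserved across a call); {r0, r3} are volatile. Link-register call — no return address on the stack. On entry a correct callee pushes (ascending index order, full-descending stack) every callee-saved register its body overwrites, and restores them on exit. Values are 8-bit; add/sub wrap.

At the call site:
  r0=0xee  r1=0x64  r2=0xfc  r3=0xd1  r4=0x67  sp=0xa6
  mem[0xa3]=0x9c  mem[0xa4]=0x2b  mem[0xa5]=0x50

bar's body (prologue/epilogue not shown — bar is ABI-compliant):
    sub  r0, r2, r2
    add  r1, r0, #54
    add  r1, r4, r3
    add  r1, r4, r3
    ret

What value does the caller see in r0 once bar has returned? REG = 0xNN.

prologue: push r1 -> mem[0xa5]=0x64, sp=0xa5
body[0] sub  r0, r2, r2 -> r0=0x00
body[1] add  r1, r0, #54 -> r1=0x36
body[2] add  r1, r4, r3 -> r1=0x38
body[3] add  r1, r4, r3 -> r1=0x38
epilogue: pop r1=0x64, sp=0xa6
r0 is caller-saved -> body value

REG = 0x00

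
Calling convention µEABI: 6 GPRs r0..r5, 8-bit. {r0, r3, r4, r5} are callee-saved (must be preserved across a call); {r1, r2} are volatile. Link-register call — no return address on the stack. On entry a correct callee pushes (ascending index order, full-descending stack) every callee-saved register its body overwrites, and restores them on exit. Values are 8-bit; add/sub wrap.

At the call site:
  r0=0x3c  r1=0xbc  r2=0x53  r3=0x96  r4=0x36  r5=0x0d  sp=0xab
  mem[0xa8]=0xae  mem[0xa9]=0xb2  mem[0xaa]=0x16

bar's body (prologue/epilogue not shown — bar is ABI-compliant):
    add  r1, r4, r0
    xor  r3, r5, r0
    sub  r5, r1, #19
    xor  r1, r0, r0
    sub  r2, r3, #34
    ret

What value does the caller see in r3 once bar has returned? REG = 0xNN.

prologue: push r3 -> mem[0xaa]=0x96, sp=0xaa
prologue: push r5 -> mem[0xa9]=0x0d, sp=0xa9
body[0] add  r1, r4, r0 -> r1=0x72
body[1] xor  r3, r5, r0 -> r3=0x31
body[2] sub  r5, r1, #19 -> r5=0x5f
body[3] xor  r1, r0, r0 -> r1=0x00
body[4] sub  r2, r3, #34 -> r2=0x0f
epilogue: pop r5=0x0d, sp=0xaa
epilogue: pop r3=0x96, sp=0xab
r3 is callee-saved -> restored

REG = 0x96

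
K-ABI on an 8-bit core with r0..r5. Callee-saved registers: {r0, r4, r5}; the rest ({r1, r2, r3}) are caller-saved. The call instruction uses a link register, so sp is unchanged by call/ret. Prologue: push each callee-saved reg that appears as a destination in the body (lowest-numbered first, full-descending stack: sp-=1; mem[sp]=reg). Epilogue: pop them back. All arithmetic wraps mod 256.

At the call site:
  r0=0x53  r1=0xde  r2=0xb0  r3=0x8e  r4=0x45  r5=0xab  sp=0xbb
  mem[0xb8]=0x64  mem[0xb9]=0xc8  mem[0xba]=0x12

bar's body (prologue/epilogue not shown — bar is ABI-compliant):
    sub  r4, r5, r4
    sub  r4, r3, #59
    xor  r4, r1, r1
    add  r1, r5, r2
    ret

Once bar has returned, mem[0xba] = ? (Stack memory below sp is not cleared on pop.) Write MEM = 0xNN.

MEM = 0x45

prologue: push r4 -> mem[0xba]=0x45, sp=0xba
body[0] sub  r4, r5, r4 -> r4=0x66
body[1] sub  r4, r3, #59 -> r4=0x53
body[2] xor  r4, r1, r1 -> r4=0x00
body[3] add  r1, r5, r2 -> r1=0x5b
epilogue: pop r4=0x45, sp=0xbb
prologue pushed ['r4'] at ['0xba']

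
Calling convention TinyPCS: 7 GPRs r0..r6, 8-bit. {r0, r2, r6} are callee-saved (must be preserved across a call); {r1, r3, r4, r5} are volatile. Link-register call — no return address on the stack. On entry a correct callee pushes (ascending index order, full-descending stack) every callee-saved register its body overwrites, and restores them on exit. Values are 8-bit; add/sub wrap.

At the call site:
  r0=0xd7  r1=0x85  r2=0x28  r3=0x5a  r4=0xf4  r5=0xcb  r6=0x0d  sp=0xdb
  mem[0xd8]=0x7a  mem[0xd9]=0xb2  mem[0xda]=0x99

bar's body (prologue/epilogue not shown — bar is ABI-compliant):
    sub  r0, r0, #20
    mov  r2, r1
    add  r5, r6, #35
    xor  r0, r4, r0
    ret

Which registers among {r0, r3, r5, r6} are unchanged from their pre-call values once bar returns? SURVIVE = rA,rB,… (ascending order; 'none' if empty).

prologue: push r0 → mem[0xda]=0xd7, sp=0xda
prologue: push r2 → mem[0xd9]=0x28, sp=0xd9
body[0] sub  r0, r0, #20 → r0=0xc3
body[1] mov  r2, r1 → r2=0x85
body[2] add  r5, r6, #35 → r5=0x30
body[3] xor  r0, r4, r0 → r0=0x37
epilogue: pop r2=0x28, sp=0xda
epilogue: pop r0=0xd7, sp=0xdb
r0: callee-saved, written=True
r3: caller-saved, written=False
r5: caller-saved, written=True
r6: callee-saved, written=False

SURVIVE = r0,r3,r6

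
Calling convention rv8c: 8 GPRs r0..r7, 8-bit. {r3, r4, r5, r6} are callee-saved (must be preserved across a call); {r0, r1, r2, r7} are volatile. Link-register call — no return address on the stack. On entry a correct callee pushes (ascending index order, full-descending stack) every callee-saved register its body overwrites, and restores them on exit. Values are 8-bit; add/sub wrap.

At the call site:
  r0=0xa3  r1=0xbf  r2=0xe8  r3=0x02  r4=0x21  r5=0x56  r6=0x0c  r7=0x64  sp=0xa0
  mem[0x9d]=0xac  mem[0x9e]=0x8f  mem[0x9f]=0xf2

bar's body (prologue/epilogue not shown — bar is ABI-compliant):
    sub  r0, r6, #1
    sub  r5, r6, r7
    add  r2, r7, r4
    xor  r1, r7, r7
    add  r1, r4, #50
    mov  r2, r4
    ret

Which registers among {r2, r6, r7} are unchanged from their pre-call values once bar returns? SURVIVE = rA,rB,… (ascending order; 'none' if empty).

prologue: push r5 → mem[0x9f]=0x56, sp=0x9f
body[0] sub  r0, r6, #1 → r0=0x0b
body[1] sub  r5, r6, r7 → r5=0xa8
body[2] add  r2, r7, r4 → r2=0x85
body[3] xor  r1, r7, r7 → r1=0x00
body[4] add  r1, r4, #50 → r1=0x53
body[5] mov  r2, r4 → r2=0x21
epilogue: pop r5=0x56, sp=0xa0
r2: caller-saved, written=True
r6: callee-saved, written=False
r7: caller-saved, written=False

SURVIVE = r6,r7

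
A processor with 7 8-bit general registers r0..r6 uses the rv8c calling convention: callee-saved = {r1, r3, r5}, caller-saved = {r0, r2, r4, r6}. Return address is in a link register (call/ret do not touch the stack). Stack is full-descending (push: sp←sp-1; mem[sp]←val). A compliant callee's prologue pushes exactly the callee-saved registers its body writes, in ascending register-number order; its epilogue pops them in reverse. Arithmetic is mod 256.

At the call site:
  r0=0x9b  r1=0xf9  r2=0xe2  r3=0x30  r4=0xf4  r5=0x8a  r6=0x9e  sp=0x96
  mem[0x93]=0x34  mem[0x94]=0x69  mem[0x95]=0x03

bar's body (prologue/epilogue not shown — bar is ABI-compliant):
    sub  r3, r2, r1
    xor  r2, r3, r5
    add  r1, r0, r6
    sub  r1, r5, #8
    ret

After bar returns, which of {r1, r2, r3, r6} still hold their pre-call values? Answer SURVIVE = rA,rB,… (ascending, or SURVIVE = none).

SURVIVE = r1,r3,r6

prologue: push r1 → mem[0x95]=0xf9, sp=0x95
prologue: push r3 → mem[0x94]=0x30, sp=0x94
body[0] sub  r3, r2, r1 → r3=0xe9
body[1] xor  r2, r3, r5 → r2=0x63
body[2] add  r1, r0, r6 → r1=0x39
body[3] sub  r1, r5, #8 → r1=0x82
epilogue: pop r3=0x30, sp=0x95
epilogue: pop r1=0xf9, sp=0x96
r1: callee-saved, written=True
r2: caller-saved, written=True
r3: callee-saved, written=True
r6: caller-saved, written=False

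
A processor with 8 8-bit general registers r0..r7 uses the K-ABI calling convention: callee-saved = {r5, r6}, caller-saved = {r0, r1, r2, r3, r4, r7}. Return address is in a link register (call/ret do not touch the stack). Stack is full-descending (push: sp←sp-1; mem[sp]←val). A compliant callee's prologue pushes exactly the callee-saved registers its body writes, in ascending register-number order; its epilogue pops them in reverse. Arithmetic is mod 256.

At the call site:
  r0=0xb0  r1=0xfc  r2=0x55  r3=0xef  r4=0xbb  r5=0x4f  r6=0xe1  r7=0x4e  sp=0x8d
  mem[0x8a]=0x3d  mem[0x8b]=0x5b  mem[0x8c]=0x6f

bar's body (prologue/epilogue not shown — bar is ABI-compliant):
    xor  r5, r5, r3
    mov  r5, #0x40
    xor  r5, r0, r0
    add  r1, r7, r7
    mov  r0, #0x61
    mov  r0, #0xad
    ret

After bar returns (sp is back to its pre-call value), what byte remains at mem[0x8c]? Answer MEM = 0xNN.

prologue: push r5 → mem[0x8c]=0x4f, sp=0x8c
body[0] xor  r5, r5, r3 → r5=0xa0
body[1] mov  r5, #0x40 → r5=0x40
body[2] xor  r5, r0, r0 → r5=0x00
body[3] add  r1, r7, r7 → r1=0x9c
body[4] mov  r0, #0x61 → r0=0x61
body[5] mov  r0, #0xad → r0=0xad
epilogue: pop r5=0x4f, sp=0x8d
prologue pushed ['r5'] at ['0x8c']

MEM = 0x4f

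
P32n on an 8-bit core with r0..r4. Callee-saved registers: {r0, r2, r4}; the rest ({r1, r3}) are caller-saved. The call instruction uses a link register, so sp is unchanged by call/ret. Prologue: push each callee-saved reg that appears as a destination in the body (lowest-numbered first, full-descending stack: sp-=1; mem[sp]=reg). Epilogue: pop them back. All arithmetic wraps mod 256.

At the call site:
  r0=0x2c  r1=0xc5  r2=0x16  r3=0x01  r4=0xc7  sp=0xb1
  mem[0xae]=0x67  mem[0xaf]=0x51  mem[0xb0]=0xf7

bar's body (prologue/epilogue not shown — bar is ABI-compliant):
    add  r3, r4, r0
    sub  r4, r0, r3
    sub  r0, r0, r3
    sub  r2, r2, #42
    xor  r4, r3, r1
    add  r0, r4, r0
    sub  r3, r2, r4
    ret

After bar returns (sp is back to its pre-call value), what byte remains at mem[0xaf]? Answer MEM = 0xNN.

MEM = 0x16

prologue: push r0 -> mem[0xb0]=0x2c, sp=0xb0
prologue: push r2 -> mem[0xaf]=0x16, sp=0xaf
prologue: push r4 -> mem[0xae]=0xc7, sp=0xae
body[0] add  r3, r4, r0 -> r3=0xf3
body[1] sub  r4, r0, r3 -> r4=0x39
body[2] sub  r0, r0, r3 -> r0=0x39
body[3] sub  r2, r2, #42 -> r2=0xec
body[4] xor  r4, r3, r1 -> r4=0x36
body[5] add  r0, r4, r0 -> r0=0x6f
body[6] sub  r3, r2, r4 -> r3=0xb6
epilogue: pop r4=0xc7, sp=0xaf
epilogue: pop r2=0x16, sp=0xb0
epilogue: pop r0=0x2c, sp=0xb1
prologue pushed ['r0', 'r2', 'r4'] at ['0xb0', '0xaf', '0xae']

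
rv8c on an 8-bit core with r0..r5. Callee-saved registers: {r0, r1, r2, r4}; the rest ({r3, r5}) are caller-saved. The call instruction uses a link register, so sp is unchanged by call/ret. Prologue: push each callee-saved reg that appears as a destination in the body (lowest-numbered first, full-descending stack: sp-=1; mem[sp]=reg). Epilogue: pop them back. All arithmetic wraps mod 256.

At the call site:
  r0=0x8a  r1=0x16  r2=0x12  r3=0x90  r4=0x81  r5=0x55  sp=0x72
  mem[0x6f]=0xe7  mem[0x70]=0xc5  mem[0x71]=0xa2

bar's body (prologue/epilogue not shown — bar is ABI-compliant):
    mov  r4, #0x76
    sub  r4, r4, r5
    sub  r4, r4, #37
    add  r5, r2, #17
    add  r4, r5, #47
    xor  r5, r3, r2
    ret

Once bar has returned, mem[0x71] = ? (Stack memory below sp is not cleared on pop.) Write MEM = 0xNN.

prologue: push r4 -> mem[0x71]=0x81, sp=0x71
body[0] mov  r4, #0x76 -> r4=0x76
body[1] sub  r4, r4, r5 -> r4=0x21
body[2] sub  r4, r4, #37 -> r4=0xfc
body[3] add  r5, r2, #17 -> r5=0x23
body[4] add  r4, r5, #47 -> r4=0x52
body[5] xor  r5, r3, r2 -> r5=0x82
epilogue: pop r4=0x81, sp=0x72
prologue pushed ['r4'] at ['0x71']

MEM = 0x81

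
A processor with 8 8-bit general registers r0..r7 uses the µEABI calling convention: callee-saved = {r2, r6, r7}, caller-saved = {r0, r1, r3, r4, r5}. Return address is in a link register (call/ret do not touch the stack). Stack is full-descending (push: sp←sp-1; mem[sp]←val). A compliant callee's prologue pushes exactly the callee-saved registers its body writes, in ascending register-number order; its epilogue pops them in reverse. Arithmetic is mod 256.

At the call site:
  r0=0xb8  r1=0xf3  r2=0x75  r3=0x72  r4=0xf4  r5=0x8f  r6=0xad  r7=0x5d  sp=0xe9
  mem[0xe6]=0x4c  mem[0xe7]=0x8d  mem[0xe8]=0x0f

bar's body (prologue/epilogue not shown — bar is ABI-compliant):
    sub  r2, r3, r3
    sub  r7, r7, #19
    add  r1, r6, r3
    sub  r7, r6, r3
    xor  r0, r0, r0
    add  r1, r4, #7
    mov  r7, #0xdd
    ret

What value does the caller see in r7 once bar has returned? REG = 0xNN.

prologue: push r2 → mem[0xe8]=0x75, sp=0xe8
prologue: push r7 → mem[0xe7]=0x5d, sp=0xe7
body[0] sub  r2, r3, r3 → r2=0x00
body[1] sub  r7, r7, #19 → r7=0x4a
body[2] add  r1, r6, r3 → r1=0x1f
body[3] sub  r7, r6, r3 → r7=0x3b
body[4] xor  r0, r0, r0 → r0=0x00
body[5] add  r1, r4, #7 → r1=0xfb
body[6] mov  r7, #0xdd → r7=0xdd
epilogue: pop r7=0x5d, sp=0xe8
epilogue: pop r2=0x75, sp=0xe9
r7 is callee-saved → restored

REG = 0x5d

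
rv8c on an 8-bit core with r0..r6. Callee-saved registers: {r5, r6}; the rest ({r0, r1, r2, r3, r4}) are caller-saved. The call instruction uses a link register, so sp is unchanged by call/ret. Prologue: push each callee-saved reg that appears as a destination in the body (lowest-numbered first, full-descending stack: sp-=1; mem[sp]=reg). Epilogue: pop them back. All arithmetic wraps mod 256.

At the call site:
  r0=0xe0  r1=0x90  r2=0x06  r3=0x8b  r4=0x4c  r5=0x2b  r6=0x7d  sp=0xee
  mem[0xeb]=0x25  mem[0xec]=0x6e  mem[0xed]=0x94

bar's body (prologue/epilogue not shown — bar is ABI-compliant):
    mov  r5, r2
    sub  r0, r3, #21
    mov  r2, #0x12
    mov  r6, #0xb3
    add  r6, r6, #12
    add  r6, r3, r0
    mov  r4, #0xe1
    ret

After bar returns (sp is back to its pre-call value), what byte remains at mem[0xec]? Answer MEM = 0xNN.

prologue: push r5 → mem[0xed]=0x2b, sp=0xed
prologue: push r6 → mem[0xec]=0x7d, sp=0xec
body[0] mov  r5, r2 → r5=0x06
body[1] sub  r0, r3, #21 → r0=0x76
body[2] mov  r2, #0x12 → r2=0x12
body[3] mov  r6, #0xb3 → r6=0xb3
body[4] add  r6, r6, #12 → r6=0xbf
body[5] add  r6, r3, r0 → r6=0x01
body[6] mov  r4, #0xe1 → r4=0xe1
epilogue: pop r6=0x7d, sp=0xed
epilogue: pop r5=0x2b, sp=0xee
prologue pushed ['r5', 'r6'] at ['0xed', '0xec']

MEM = 0x7d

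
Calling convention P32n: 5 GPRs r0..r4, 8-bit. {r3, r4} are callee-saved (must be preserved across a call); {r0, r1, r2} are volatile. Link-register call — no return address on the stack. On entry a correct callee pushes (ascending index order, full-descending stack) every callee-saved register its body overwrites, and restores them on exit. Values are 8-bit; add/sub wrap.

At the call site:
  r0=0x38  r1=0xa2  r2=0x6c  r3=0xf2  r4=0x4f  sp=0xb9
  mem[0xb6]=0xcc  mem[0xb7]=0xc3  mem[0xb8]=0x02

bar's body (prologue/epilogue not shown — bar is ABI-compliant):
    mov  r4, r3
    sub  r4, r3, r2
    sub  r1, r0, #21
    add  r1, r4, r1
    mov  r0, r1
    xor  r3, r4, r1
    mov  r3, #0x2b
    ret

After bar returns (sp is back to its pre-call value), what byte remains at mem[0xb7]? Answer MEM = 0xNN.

MEM = 0x4f

prologue: push r3 -> mem[0xb8]=0xf2, sp=0xb8
prologue: push r4 -> mem[0xb7]=0x4f, sp=0xb7
body[0] mov  r4, r3 -> r4=0xf2
body[1] sub  r4, r3, r2 -> r4=0x86
body[2] sub  r1, r0, #21 -> r1=0x23
body[3] add  r1, r4, r1 -> r1=0xa9
body[4] mov  r0, r1 -> r0=0xa9
body[5] xor  r3, r4, r1 -> r3=0x2f
body[6] mov  r3, #0x2b -> r3=0x2b
epilogue: pop r4=0x4f, sp=0xb8
epilogue: pop r3=0xf2, sp=0xb9
prologue pushed ['r3', 'r4'] at ['0xb8', '0xb7']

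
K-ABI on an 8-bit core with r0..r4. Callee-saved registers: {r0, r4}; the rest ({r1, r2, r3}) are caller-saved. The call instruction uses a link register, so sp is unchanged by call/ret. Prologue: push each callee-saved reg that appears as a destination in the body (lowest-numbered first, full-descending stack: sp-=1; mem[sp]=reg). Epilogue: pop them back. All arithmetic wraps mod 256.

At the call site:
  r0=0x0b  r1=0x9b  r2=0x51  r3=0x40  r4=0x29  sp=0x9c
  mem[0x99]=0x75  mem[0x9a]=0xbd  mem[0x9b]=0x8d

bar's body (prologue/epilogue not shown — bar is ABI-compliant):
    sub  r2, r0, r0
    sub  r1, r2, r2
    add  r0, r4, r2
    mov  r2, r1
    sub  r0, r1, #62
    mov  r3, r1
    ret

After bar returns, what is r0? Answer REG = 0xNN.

prologue: push r0 -> mem[0x9b]=0x0b, sp=0x9b
body[0] sub  r2, r0, r0 -> r2=0x00
body[1] sub  r1, r2, r2 -> r1=0x00
body[2] add  r0, r4, r2 -> r0=0x29
body[3] mov  r2, r1 -> r2=0x00
body[4] sub  r0, r1, #62 -> r0=0xc2
body[5] mov  r3, r1 -> r3=0x00
epilogue: pop r0=0x0b, sp=0x9c
r0 is callee-saved -> restored

REG = 0x0b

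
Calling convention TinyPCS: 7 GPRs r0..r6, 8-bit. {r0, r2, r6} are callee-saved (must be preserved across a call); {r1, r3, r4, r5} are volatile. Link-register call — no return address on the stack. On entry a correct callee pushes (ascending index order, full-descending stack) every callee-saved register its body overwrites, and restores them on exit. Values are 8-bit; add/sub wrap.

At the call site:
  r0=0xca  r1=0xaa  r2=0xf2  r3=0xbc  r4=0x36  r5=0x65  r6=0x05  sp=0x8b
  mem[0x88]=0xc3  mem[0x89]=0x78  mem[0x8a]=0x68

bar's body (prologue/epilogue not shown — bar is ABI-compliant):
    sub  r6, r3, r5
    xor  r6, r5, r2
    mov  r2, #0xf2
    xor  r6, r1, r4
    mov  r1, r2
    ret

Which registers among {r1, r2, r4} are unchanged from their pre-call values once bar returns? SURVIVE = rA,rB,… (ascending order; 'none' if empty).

prologue: push r2 → mem[0x8a]=0xf2, sp=0x8a
prologue: push r6 → mem[0x89]=0x05, sp=0x89
body[0] sub  r6, r3, r5 → r6=0x57
body[1] xor  r6, r5, r2 → r6=0x97
body[2] mov  r2, #0xf2 → r2=0xf2
body[3] xor  r6, r1, r4 → r6=0x9c
body[4] mov  r1, r2 → r1=0xf2
epilogue: pop r6=0x05, sp=0x8a
epilogue: pop r2=0xf2, sp=0x8b
r1: caller-saved, written=True
r2: callee-saved, written=True
r4: caller-saved, written=False

SURVIVE = r2,r4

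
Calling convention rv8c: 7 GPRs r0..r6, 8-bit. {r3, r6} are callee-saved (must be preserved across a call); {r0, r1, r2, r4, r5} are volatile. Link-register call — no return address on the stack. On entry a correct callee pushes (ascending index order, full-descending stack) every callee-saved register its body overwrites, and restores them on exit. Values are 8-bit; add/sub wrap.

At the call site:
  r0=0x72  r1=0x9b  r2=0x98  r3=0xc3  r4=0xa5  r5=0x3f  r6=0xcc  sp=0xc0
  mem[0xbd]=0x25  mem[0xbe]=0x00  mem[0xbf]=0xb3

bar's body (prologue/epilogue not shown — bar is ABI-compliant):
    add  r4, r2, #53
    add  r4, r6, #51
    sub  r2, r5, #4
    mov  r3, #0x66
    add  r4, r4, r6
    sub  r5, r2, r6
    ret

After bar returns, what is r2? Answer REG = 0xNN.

prologue: push r3 -> mem[0xbf]=0xc3, sp=0xbf
body[0] add  r4, r2, #53 -> r4=0xcd
body[1] add  r4, r6, #51 -> r4=0xff
body[2] sub  r2, r5, #4 -> r2=0x3b
body[3] mov  r3, #0x66 -> r3=0x66
body[4] add  r4, r4, r6 -> r4=0xcb
body[5] sub  r5, r2, r6 -> r5=0x6f
epilogue: pop r3=0xc3, sp=0xc0
r2 is caller-saved -> body value

REG = 0x3b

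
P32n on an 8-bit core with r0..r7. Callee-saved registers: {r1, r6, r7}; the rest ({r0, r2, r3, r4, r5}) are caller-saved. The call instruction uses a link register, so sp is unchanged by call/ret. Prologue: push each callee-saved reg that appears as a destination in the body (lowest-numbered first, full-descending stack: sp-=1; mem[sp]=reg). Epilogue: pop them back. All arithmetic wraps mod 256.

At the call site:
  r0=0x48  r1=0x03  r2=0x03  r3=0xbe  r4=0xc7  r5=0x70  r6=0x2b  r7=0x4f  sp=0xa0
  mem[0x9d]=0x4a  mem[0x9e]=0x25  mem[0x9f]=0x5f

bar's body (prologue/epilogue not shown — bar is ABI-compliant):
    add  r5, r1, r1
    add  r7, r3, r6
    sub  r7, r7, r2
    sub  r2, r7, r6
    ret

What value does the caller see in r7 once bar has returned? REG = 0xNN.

prologue: push r7 → mem[0x9f]=0x4f, sp=0x9f
body[0] add  r5, r1, r1 → r5=0x06
body[1] add  r7, r3, r6 → r7=0xe9
body[2] sub  r7, r7, r2 → r7=0xe6
body[3] sub  r2, r7, r6 → r2=0xbb
epilogue: pop r7=0x4f, sp=0xa0
r7 is callee-saved → restored

REG = 0x4f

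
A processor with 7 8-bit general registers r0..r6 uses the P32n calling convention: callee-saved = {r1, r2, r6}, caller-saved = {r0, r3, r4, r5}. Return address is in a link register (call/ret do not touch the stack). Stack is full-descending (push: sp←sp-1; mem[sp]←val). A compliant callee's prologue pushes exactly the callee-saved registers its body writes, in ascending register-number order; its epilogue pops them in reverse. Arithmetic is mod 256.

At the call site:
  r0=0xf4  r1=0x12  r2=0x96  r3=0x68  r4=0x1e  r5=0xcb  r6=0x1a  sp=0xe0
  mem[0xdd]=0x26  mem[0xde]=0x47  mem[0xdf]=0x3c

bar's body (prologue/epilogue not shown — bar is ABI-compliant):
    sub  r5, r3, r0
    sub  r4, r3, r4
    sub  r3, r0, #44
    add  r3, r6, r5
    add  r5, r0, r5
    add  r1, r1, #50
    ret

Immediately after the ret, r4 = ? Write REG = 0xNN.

prologue: push r1 → mem[0xdf]=0x12, sp=0xdf
body[0] sub  r5, r3, r0 → r5=0x74
body[1] sub  r4, r3, r4 → r4=0x4a
body[2] sub  r3, r0, #44 → r3=0xc8
body[3] add  r3, r6, r5 → r3=0x8e
body[4] add  r5, r0, r5 → r5=0x68
body[5] add  r1, r1, #50 → r1=0x44
epilogue: pop r1=0x12, sp=0xe0
r4 is caller-saved → body value

REG = 0x4a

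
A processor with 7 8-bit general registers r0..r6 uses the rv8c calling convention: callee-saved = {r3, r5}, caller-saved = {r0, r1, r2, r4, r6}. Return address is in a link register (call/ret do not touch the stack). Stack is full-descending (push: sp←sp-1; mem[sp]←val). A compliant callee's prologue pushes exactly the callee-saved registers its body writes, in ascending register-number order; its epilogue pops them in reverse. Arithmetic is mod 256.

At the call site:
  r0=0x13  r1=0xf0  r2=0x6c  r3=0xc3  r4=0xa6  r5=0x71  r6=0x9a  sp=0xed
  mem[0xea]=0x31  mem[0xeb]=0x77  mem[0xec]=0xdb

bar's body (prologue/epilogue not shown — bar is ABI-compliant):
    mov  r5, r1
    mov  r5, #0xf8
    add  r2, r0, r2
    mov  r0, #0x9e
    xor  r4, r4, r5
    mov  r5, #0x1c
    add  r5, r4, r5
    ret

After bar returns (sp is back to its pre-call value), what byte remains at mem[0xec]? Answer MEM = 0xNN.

MEM = 0x71

prologue: push r5 → mem[0xec]=0x71, sp=0xec
body[0] mov  r5, r1 → r5=0xf0
body[1] mov  r5, #0xf8 → r5=0xf8
body[2] add  r2, r0, r2 → r2=0x7f
body[3] mov  r0, #0x9e → r0=0x9e
body[4] xor  r4, r4, r5 → r4=0x5e
body[5] mov  r5, #0x1c → r5=0x1c
body[6] add  r5, r4, r5 → r5=0x7a
epilogue: pop r5=0x71, sp=0xed
prologue pushed ['r5'] at ['0xec']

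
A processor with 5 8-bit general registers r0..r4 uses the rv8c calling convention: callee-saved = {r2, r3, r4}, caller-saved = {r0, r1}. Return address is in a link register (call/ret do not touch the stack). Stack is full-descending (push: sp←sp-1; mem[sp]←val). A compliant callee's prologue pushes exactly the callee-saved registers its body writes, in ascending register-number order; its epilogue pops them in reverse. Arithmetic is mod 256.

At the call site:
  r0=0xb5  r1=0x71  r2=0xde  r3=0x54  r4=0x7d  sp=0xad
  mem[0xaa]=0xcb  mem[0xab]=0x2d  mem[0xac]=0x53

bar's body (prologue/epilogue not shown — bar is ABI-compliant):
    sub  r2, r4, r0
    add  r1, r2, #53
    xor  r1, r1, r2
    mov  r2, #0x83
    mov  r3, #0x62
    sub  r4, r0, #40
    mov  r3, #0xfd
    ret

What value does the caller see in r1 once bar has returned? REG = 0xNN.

REG = 0x35

prologue: push r2 → mem[0xac]=0xde, sp=0xac
prologue: push r3 → mem[0xab]=0x54, sp=0xab
prologue: push r4 → mem[0xaa]=0x7d, sp=0xaa
body[0] sub  r2, r4, r0 → r2=0xc8
body[1] add  r1, r2, #53 → r1=0xfd
body[2] xor  r1, r1, r2 → r1=0x35
body[3] mov  r2, #0x83 → r2=0x83
body[4] mov  r3, #0x62 → r3=0x62
body[5] sub  r4, r0, #40 → r4=0x8d
body[6] mov  r3, #0xfd → r3=0xfd
epilogue: pop r4=0x7d, sp=0xab
epilogue: pop r3=0x54, sp=0xac
epilogue: pop r2=0xde, sp=0xad
r1 is caller-saved → body value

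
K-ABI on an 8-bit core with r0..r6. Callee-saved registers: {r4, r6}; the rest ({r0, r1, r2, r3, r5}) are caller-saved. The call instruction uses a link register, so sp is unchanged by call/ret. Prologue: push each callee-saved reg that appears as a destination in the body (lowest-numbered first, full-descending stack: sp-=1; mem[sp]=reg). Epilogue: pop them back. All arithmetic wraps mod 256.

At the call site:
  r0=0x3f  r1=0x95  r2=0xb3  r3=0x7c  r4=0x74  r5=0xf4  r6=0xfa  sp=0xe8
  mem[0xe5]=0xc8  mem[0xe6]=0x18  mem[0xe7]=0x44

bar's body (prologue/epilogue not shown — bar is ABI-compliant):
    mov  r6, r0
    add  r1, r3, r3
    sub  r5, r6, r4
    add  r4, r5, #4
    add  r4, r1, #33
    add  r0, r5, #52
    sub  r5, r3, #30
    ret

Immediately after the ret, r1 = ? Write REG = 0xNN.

REG = 0xf8

prologue: push r4 -> mem[0xe7]=0x74, sp=0xe7
prologue: push r6 -> mem[0xe6]=0xfa, sp=0xe6
body[0] mov  r6, r0 -> r6=0x3f
body[1] add  r1, r3, r3 -> r1=0xf8
body[2] sub  r5, r6, r4 -> r5=0xcb
body[3] add  r4, r5, #4 -> r4=0xcf
body[4] add  r4, r1, #33 -> r4=0x19
body[5] add  r0, r5, #52 -> r0=0xff
body[6] sub  r5, r3, #30 -> r5=0x5e
epilogue: pop r6=0xfa, sp=0xe7
epilogue: pop r4=0x74, sp=0xe8
r1 is caller-saved -> body value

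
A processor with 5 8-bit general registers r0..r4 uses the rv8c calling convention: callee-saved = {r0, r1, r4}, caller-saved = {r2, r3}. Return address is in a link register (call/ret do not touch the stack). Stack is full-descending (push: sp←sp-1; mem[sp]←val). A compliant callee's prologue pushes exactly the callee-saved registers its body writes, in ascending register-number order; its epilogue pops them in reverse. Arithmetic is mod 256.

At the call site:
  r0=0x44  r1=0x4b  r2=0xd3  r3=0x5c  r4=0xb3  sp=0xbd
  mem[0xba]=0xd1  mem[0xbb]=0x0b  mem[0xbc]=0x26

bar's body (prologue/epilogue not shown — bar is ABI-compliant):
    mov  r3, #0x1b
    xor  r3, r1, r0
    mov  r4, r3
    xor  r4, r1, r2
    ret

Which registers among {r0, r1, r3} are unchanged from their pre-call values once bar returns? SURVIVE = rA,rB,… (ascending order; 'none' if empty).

prologue: push r4 → mem[0xbc]=0xb3, sp=0xbc
body[0] mov  r3, #0x1b → r3=0x1b
body[1] xor  r3, r1, r0 → r3=0x0f
body[2] mov  r4, r3 → r4=0x0f
body[3] xor  r4, r1, r2 → r4=0x98
epilogue: pop r4=0xb3, sp=0xbd
r0: callee-saved, written=False
r1: callee-saved, written=False
r3: caller-saved, written=True

SURVIVE = r0,r1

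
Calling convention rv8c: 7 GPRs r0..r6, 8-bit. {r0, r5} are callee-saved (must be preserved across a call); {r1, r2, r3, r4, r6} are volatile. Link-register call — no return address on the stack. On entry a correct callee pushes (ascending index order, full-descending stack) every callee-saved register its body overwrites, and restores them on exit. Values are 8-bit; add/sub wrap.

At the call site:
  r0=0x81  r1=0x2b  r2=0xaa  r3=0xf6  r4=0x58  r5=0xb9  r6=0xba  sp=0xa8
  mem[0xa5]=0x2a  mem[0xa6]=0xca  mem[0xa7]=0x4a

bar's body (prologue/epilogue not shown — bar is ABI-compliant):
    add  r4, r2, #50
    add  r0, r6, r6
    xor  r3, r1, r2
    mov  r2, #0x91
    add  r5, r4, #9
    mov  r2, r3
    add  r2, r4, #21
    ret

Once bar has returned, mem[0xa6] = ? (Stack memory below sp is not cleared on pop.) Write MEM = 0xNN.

prologue: push r0 -> mem[0xa7]=0x81, sp=0xa7
prologue: push r5 -> mem[0xa6]=0xb9, sp=0xa6
body[0] add  r4, r2, #50 -> r4=0xdc
body[1] add  r0, r6, r6 -> r0=0x74
body[2] xor  r3, r1, r2 -> r3=0x81
body[3] mov  r2, #0x91 -> r2=0x91
body[4] add  r5, r4, #9 -> r5=0xe5
body[5] mov  r2, r3 -> r2=0x81
body[6] add  r2, r4, #21 -> r2=0xf1
epilogue: pop r5=0xb9, sp=0xa7
epilogue: pop r0=0x81, sp=0xa8
prologue pushed ['r0', 'r5'] at ['0xa7', '0xa6']

MEM = 0xb9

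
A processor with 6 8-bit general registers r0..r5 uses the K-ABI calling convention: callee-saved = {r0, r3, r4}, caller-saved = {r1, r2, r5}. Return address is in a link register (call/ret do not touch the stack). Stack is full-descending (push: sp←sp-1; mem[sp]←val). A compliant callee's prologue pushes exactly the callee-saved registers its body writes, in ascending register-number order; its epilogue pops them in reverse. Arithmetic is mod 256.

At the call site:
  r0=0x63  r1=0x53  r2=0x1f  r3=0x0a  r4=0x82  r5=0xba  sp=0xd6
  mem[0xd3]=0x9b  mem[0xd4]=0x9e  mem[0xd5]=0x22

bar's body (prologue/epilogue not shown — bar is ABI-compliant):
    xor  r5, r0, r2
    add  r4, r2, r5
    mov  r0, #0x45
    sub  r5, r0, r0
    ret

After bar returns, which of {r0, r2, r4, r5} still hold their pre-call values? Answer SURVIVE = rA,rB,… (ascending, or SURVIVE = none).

prologue: push r0 -> mem[0xd5]=0x63, sp=0xd5
prologue: push r4 -> mem[0xd4]=0x82, sp=0xd4
body[0] xor  r5, r0, r2 -> r5=0x7c
body[1] add  r4, r2, r5 -> r4=0x9b
body[2] mov  r0, #0x45 -> r0=0x45
body[3] sub  r5, r0, r0 -> r5=0x00
epilogue: pop r4=0x82, sp=0xd5
epilogue: pop r0=0x63, sp=0xd6
r0: callee-saved, written=True
r2: caller-saved, written=False
r4: callee-saved, written=True
r5: caller-saved, written=True

SURVIVE = r0,r2,r4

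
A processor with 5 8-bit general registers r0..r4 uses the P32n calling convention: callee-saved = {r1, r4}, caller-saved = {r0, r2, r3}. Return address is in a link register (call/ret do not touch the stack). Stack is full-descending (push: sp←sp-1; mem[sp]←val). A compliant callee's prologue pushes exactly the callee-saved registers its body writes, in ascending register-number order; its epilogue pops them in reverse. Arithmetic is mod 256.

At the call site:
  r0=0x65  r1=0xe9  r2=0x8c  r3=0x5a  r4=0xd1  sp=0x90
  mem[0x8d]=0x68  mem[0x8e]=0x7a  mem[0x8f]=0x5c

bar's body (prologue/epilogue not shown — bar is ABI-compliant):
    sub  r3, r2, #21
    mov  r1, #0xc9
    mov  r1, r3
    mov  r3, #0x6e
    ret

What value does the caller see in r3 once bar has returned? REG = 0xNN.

REG = 0x6e

prologue: push r1 → mem[0x8f]=0xe9, sp=0x8f
body[0] sub  r3, r2, #21 → r3=0x77
body[1] mov  r1, #0xc9 → r1=0xc9
body[2] mov  r1, r3 → r1=0x77
body[3] mov  r3, #0x6e → r3=0x6e
epilogue: pop r1=0xe9, sp=0x90
r3 is caller-saved → body value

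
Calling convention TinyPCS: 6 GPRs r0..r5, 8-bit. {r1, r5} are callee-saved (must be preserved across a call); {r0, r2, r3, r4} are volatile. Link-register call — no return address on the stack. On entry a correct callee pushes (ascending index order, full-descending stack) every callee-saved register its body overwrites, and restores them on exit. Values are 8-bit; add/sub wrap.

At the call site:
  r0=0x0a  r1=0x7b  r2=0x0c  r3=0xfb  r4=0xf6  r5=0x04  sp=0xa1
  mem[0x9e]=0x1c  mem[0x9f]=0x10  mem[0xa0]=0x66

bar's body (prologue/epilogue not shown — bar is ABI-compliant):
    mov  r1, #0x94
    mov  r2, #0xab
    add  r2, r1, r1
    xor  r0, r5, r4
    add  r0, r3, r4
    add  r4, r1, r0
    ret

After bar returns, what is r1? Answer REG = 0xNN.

REG = 0x7b

prologue: push r1 -> mem[0xa0]=0x7b, sp=0xa0
body[0] mov  r1, #0x94 -> r1=0x94
body[1] mov  r2, #0xab -> r2=0xab
body[2] add  r2, r1, r1 -> r2=0x28
body[3] xor  r0, r5, r4 -> r0=0xf2
body[4] add  r0, r3, r4 -> r0=0xf1
body[5] add  r4, r1, r0 -> r4=0x85
epilogue: pop r1=0x7b, sp=0xa1
r1 is callee-saved -> restored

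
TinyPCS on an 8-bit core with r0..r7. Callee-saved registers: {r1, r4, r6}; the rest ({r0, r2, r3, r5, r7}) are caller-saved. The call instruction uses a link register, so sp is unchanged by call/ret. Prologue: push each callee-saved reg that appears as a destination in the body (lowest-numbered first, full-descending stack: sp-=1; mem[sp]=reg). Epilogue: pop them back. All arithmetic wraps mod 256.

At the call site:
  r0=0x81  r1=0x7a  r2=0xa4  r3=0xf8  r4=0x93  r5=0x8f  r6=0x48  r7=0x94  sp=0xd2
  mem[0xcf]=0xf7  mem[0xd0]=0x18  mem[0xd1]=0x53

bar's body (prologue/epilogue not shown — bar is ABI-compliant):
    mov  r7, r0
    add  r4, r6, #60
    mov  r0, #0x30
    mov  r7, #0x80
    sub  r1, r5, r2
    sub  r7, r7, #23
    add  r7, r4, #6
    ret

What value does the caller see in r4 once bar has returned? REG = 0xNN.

REG = 0x93

prologue: push r1 -> mem[0xd1]=0x7a, sp=0xd1
prologue: push r4 -> mem[0xd0]=0x93, sp=0xd0
body[0] mov  r7, r0 -> r7=0x81
body[1] add  r4, r6, #60 -> r4=0x84
body[2] mov  r0, #0x30 -> r0=0x30
body[3] mov  r7, #0x80 -> r7=0x80
body[4] sub  r1, r5, r2 -> r1=0xeb
body[5] sub  r7, r7, #23 -> r7=0x69
body[6] add  r7, r4, #6 -> r7=0x8a
epilogue: pop r4=0x93, sp=0xd1
epilogue: pop r1=0x7a, sp=0xd2
r4 is callee-saved -> restored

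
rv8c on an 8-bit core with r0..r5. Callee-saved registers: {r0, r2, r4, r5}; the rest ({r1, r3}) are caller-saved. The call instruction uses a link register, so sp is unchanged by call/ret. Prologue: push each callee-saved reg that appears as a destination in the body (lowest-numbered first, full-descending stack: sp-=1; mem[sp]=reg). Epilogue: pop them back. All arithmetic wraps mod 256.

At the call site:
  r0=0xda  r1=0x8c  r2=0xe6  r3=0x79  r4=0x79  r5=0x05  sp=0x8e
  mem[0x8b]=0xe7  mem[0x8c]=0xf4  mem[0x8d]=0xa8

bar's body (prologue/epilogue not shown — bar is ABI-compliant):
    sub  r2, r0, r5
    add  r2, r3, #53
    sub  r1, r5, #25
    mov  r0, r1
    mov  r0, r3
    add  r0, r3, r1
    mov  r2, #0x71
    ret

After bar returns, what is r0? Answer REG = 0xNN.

prologue: push r0 -> mem[0x8d]=0xda, sp=0x8d
prologue: push r2 -> mem[0x8c]=0xe6, sp=0x8c
body[0] sub  r2, r0, r5 -> r2=0xd5
body[1] add  r2, r3, #53 -> r2=0xae
body[2] sub  r1, r5, #25 -> r1=0xec
body[3] mov  r0, r1 -> r0=0xec
body[4] mov  r0, r3 -> r0=0x79
body[5] add  r0, r3, r1 -> r0=0x65
body[6] mov  r2, #0x71 -> r2=0x71
epilogue: pop r2=0xe6, sp=0x8d
epilogue: pop r0=0xda, sp=0x8e
r0 is callee-saved -> restored

REG = 0xda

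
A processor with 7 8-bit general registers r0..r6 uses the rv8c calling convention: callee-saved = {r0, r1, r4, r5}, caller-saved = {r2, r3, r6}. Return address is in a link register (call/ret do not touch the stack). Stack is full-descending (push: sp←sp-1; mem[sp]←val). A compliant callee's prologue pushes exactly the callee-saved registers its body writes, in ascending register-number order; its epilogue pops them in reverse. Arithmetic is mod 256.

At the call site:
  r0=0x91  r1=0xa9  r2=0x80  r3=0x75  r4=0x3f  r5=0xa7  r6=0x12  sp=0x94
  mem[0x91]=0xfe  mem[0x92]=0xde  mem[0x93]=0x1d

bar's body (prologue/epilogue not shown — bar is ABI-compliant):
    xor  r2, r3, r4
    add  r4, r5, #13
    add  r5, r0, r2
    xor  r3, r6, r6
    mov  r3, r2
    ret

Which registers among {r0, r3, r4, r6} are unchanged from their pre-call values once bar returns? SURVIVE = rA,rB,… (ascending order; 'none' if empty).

prologue: push r4 -> mem[0x93]=0x3f, sp=0x93
prologue: push r5 -> mem[0x92]=0xa7, sp=0x92
body[0] xor  r2, r3, r4 -> r2=0x4a
body[1] add  r4, r5, #13 -> r4=0xb4
body[2] add  r5, r0, r2 -> r5=0xdb
body[3] xor  r3, r6, r6 -> r3=0x00
body[4] mov  r3, r2 -> r3=0x4a
epilogue: pop r5=0xa7, sp=0x93
epilogue: pop r4=0x3f, sp=0x94
r0: callee-saved, written=False
r3: caller-saved, written=True
r4: callee-saved, written=True
r6: caller-saved, written=False

SURVIVE = r0,r4,r6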